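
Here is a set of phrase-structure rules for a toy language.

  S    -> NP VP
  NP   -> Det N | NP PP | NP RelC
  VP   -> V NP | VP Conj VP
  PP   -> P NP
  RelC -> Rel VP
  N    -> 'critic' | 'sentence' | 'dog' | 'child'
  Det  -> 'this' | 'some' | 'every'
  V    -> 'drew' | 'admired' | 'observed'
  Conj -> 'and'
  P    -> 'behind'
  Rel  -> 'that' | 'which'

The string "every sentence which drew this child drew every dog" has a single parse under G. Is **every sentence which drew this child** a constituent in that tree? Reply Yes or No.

Yes

[S [NP [NP [Det every] [N sentence]] [RelC [Rel which] [VP [V drew] [NP [Det this] [N child]]]]] [VP [V drew] [NP [Det every] [N dog]]]]
The words 'every sentence which drew this child' are exhaustively dominated by a single NP node (built by NP → NP RelC), so they form a constituent.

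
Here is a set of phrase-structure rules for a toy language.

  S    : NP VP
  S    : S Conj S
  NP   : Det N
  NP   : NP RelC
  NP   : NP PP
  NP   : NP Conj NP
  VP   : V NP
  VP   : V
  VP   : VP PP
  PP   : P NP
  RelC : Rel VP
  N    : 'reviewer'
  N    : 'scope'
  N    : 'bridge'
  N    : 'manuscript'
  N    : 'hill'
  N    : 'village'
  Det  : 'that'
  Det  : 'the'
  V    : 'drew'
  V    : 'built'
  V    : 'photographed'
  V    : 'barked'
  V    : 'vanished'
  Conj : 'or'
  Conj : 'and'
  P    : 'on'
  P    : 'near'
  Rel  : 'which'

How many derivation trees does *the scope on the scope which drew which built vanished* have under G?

Two of the 3 distinct bracketings:
[S [NP [NP [NP [NP [Det the] [N scope]] [PP [P on] [NP [Det the] [N scope]]]] [RelC [Rel which] [VP [V drew]]]] [RelC [Rel which] [VP [V built]]]] [VP [V vanished]]]
[S [NP [NP [NP [Det the] [N scope]] [PP [P on] [NP [NP [Det the] [N scope]] [RelC [Rel which] [VP [V drew]]]]]] [RelC [Rel which] [VP [V built]]]] [VP [V vanished]]]
The trees differ in how a recursive rule is bracketed over the same span.

3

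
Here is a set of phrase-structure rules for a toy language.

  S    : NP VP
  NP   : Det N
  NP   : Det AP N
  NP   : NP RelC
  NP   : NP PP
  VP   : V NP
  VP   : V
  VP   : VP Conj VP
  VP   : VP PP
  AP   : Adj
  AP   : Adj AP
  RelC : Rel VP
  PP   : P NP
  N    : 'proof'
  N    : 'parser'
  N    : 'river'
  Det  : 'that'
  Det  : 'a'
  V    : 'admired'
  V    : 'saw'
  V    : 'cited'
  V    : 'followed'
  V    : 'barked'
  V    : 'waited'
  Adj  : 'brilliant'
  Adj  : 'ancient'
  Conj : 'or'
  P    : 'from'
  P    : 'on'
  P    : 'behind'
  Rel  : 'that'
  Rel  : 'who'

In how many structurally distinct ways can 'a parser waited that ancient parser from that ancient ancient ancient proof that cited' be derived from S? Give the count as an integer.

Two of the 3 distinct bracketings:
[S [NP [Det a] [N parser]] [VP [V waited] [NP [NP [NP [Det that] [AP [Adj ancient]] [N parser]] [PP [P from] [NP [Det that] [AP [Adj ancient] [AP [Adj ancient] [AP [Adj ancient]]]] [N proof]]]] [RelC [Rel that] [VP [V cited]]]]]]
[S [NP [Det a] [N parser]] [VP [V waited] [NP [NP [Det that] [AP [Adj ancient]] [N parser]] [PP [P from] [NP [NP [Det that] [AP [Adj ancient] [AP [Adj ancient] [AP [Adj ancient]]]] [N proof]] [RelC [Rel that] [VP [V cited]]]]]]]]
The trees differ in how a recursive rule is bracketed over the same span.

3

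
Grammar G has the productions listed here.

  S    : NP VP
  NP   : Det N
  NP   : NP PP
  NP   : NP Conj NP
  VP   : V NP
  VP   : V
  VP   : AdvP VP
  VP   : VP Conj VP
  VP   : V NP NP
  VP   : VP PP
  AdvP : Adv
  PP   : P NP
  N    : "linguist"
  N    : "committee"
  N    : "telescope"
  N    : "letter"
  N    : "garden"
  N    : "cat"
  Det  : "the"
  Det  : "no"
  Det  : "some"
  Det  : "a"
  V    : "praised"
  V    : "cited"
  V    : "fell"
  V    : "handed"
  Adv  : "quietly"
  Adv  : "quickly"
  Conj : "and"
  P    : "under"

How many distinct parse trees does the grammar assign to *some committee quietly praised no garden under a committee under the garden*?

Two of the 9 distinct bracketings:
[S [NP [Det some] [N committee]] [VP [AdvP [Adv quietly]] [VP [V praised] [NP [NP [Det no] [N garden]] [PP [P under] [NP [NP [Det a] [N committee]] [PP [P under] [NP [Det the] [N garden]]]]]]]]]
[S [NP [Det some] [N committee]] [VP [AdvP [Adv quietly]] [VP [V praised] [NP [NP [NP [Det no] [N garden]] [PP [P under] [NP [Det a] [N committee]]]] [PP [P under] [NP [Det the] [N garden]]]]]]]
The trees differ in how a recursive rule is bracketed over the same span.

9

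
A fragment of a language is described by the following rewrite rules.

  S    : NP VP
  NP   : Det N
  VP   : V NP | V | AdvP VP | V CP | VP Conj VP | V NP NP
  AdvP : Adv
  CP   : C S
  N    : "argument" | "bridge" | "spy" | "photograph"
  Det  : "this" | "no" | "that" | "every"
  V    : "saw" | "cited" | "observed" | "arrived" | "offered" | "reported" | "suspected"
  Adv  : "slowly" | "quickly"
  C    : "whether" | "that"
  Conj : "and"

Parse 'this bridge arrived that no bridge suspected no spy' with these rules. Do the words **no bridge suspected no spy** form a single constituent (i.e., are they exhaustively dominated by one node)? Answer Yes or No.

Yes

[S [NP [Det this] [N bridge]] [VP [V arrived] [CP [C that] [S [NP [Det no] [N bridge]] [VP [V suspected] [NP [Det no] [N spy]]]]]]]
The words 'no bridge suspected no spy' are exhaustively dominated by a single S node (built by S → NP VP), so they form a constituent.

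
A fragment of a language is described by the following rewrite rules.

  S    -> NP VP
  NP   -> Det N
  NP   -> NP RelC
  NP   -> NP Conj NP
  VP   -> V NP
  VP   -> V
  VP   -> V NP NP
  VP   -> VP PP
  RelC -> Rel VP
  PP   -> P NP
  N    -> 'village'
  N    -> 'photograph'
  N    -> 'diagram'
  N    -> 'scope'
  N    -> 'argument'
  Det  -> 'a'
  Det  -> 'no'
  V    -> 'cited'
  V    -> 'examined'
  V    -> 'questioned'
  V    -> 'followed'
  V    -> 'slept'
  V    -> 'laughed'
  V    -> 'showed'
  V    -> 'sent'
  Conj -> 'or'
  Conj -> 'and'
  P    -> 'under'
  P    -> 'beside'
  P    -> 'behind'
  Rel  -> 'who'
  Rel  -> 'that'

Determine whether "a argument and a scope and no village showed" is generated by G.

[S [NP [NP [Det a] [N argument]] [Conj and] [NP [NP [Det a] [N scope]] [Conj and] [NP [Det no] [N village]]]] [VP [V showed]]]
Every word is introduced by a lexical rule and the phrasal rules combine the resulting categories into a single S.

Grammatical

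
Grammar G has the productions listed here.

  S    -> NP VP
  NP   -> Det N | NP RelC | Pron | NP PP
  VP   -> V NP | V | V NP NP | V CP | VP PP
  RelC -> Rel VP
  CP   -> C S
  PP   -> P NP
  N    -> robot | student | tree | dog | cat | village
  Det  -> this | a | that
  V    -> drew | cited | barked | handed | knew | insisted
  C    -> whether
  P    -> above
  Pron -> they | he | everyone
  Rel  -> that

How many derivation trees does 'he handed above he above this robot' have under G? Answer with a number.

The two bracketings:
[S [NP [Pron he]] [VP [VP [V handed]] [PP [P above] [NP [NP [Pron he]] [PP [P above] [NP [Det this] [N robot]]]]]]]
[S [NP [Pron he]] [VP [VP [VP [V handed]] [PP [P above] [NP [Pron he]]]] [PP [P above] [NP [Det this] [N robot]]]]]
The difference turns on whether NP → NP PP is used at the relevant span, versus an alternative expansion of NP.

2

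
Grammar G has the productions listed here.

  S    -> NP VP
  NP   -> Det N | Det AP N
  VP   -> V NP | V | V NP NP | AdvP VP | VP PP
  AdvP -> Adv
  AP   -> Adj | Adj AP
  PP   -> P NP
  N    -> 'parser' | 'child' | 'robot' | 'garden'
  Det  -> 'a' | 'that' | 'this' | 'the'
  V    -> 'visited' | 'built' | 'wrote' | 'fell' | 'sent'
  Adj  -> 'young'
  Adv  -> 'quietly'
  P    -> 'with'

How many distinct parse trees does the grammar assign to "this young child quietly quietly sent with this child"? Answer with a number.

Two of the 3 distinct bracketings:
[S [NP [Det this] [AP [Adj young]] [N child]] [VP [AdvP [Adv quietly]] [VP [AdvP [Adv quietly]] [VP [VP [V sent]] [PP [P with] [NP [Det this] [N child]]]]]]]
[S [NP [Det this] [AP [Adj young]] [N child]] [VP [AdvP [Adv quietly]] [VP [VP [AdvP [Adv quietly]] [VP [V sent]]] [PP [P with] [NP [Det this] [N child]]]]]]
The trees differ in how a recursive rule is bracketed over the same span.

3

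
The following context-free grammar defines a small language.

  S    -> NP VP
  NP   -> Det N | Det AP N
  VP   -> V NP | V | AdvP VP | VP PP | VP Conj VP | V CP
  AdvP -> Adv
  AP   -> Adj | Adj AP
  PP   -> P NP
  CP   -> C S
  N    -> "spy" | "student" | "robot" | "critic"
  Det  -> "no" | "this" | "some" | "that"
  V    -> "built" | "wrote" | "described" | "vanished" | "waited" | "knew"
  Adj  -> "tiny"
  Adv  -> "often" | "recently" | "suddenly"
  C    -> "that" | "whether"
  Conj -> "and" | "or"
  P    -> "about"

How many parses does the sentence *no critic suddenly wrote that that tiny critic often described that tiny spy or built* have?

4

Two of the 4 distinct bracketings:
[S [NP [Det no] [N critic]] [VP [AdvP [Adv suddenly]] [VP [VP [V wrote] [CP [C that] [S [NP [Det that] [AP [Adj tiny]] [N critic]] [VP [AdvP [Adv often]] [VP [V described] [NP [Det that] [AP [Adj tiny]] [N spy]]]]]]] [Conj or] [VP [V built]]]]]
[S [NP [Det no] [N critic]] [VP [AdvP [Adv suddenly]] [VP [V wrote] [CP [C that] [S [NP [Det that] [AP [Adj tiny]] [N critic]] [VP [AdvP [Adv often]] [VP [VP [V described] [NP [Det that] [AP [Adj tiny]] [N spy]]] [Conj or] [VP [V built]]]]]]]]]
The trees differ in how a recursive rule is bracketed over the same span.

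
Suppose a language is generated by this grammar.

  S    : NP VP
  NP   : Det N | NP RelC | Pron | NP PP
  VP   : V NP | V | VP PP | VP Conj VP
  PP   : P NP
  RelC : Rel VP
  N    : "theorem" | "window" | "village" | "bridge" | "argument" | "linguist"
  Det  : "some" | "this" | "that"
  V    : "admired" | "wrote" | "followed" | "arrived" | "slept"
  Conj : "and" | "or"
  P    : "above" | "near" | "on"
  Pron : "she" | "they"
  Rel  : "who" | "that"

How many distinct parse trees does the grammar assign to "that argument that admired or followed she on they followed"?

4

Two of the 4 distinct bracketings:
[S [NP [NP [Det that] [N argument]] [RelC [Rel that] [VP [VP [VP [V admired]] [Conj or] [VP [V followed] [NP [Pron she]]]] [PP [P on] [NP [Pron they]]]]]] [VP [V followed]]]
[S [NP [NP [Det that] [N argument]] [RelC [Rel that] [VP [VP [V admired]] [Conj or] [VP [V followed] [NP [NP [Pron she]] [PP [P on] [NP [Pron they]]]]]]]] [VP [V followed]]]
The difference turns on whether NP → NP PP is used at the relevant span, versus an alternative expansion of NP.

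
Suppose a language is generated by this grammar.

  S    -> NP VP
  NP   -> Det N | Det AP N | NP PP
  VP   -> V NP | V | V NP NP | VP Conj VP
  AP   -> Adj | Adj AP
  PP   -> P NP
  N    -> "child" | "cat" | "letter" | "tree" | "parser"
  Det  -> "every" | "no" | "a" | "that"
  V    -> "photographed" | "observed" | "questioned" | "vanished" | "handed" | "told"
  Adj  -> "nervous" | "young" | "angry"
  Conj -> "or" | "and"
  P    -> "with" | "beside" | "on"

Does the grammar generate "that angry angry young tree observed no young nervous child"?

[S [NP [Det that] [AP [Adj angry] [AP [Adj angry] [AP [Adj young]]]] [N tree]] [VP [V observed] [NP [Det no] [AP [Adj young] [AP [Adj nervous]]] [N child]]]]
Each bracket corresponds to one application of a listed rule, so the string is derivable from S.

Grammatical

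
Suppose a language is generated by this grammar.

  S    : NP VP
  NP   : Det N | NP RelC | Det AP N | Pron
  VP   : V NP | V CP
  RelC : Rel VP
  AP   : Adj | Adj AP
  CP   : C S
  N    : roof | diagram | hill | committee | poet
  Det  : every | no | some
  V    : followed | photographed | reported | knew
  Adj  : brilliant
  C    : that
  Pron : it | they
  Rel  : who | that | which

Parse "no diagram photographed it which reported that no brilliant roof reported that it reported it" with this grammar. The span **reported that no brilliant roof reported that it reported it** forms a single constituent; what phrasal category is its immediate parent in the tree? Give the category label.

[S [NP [Det no] [N diagram]] [VP [V photographed] [NP [NP [Pron it]] [RelC [Rel which] [VP [V reported] [CP [C that] [S [NP [Det no] [AP [Adj brilliant]] [N roof]] [VP [V reported] [CP [C that] [S [NP [Pron it]] [VP [V reported] [NP [Pron it]]]]]]]]]]]]]
The span 'reported that no brilliant roof reported that it reported it' is the VP node built by VP → V CP.
Its mother is the RelC built by RelC → Rel VP.

RelC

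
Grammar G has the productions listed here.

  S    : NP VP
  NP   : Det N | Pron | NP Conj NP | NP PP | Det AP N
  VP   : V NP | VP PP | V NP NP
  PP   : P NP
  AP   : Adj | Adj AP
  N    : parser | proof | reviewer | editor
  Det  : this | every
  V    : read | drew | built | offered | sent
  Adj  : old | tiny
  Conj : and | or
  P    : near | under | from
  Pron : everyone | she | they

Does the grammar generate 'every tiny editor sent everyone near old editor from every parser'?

A P word can never sit immediately before an Adj word in any string this grammar generates, so the substring 'near old' rules out a derivation.

Ungrammatical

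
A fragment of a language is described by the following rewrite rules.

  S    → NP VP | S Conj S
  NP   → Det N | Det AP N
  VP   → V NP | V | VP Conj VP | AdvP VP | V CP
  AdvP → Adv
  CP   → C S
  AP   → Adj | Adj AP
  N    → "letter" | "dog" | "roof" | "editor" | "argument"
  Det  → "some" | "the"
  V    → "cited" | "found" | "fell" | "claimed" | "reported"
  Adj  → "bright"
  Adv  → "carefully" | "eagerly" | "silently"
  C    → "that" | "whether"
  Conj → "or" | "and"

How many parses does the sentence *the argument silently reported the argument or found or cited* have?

Two of the 5 distinct bracketings:
[S [NP [Det the] [N argument]] [VP [VP [AdvP [Adv silently]] [VP [V reported] [NP [Det the] [N argument]]]] [Conj or] [VP [VP [V found]] [Conj or] [VP [V cited]]]]]
[S [NP [Det the] [N argument]] [VP [VP [VP [AdvP [Adv silently]] [VP [V reported] [NP [Det the] [N argument]]]] [Conj or] [VP [V found]]] [Conj or] [VP [V cited]]]]
The trees differ in how a recursive rule is bracketed over the same span.

5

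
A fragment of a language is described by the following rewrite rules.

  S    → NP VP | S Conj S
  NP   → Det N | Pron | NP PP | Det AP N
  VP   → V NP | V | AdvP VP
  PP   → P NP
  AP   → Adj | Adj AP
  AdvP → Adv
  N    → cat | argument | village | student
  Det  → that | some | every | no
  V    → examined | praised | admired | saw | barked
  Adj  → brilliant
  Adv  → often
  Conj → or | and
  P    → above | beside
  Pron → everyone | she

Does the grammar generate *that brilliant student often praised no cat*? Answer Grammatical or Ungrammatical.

S
  NP
    Det: that
    AP
      Adj: brilliant
    N: student
  VP
    AdvP
      Adv: often
    VP
      V: praised
      NP
        Det: no
        N: cat
The bracketing above is licensed at every node by one of the given productions, with S at the root.

Grammatical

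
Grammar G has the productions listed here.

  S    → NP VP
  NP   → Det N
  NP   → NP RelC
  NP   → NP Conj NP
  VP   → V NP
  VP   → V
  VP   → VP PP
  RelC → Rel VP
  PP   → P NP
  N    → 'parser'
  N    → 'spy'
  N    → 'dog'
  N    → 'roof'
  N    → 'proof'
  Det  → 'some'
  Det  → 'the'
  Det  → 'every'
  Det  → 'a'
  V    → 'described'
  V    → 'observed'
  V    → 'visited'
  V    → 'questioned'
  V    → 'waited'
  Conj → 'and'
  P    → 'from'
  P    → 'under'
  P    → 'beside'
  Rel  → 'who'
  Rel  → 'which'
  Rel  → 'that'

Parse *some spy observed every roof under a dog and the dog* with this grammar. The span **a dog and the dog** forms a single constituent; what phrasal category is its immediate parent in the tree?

[S [NP [Det some] [N spy]] [VP [VP [V observed] [NP [Det every] [N roof]]] [PP [P under] [NP [NP [Det a] [N dog]] [Conj and] [NP [Det the] [N dog]]]]]]
The span 'a dog and the dog' is the NP node built by NP → NP Conj NP.
Its mother is the PP built by PP → P NP.

PP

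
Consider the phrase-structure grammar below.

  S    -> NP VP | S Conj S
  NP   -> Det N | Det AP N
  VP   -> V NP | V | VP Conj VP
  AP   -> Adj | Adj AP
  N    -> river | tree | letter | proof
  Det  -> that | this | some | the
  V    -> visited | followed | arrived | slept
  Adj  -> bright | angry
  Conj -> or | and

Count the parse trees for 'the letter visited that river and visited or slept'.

2

The two bracketings:
[S [NP [Det the] [N letter]] [VP [VP [V visited] [NP [Det that] [N river]]] [Conj and] [VP [VP [V visited]] [Conj or] [VP [V slept]]]]]
[S [NP [Det the] [N letter]] [VP [VP [VP [V visited] [NP [Det that] [N river]]] [Conj and] [VP [V visited]]] [Conj or] [VP [V slept]]]]
The trees differ in how a recursive rule is bracketed over the same span.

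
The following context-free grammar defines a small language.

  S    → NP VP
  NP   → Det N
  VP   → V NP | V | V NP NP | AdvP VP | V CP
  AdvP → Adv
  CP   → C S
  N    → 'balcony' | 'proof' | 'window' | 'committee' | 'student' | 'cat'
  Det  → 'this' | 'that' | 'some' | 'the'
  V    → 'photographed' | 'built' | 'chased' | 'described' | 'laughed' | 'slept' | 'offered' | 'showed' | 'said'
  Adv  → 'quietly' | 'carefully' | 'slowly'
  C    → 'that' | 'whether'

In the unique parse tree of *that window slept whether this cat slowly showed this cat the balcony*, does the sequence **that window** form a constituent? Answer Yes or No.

Yes

[S [NP [Det that] [N window]] [VP [V slept] [CP [C whether] [S [NP [Det this] [N cat]] [VP [AdvP [Adv slowly]] [VP [V showed] [NP [Det this] [N cat]] [NP [Det the] [N balcony]]]]]]]]
The words 'that window' are exhaustively dominated by a single NP node (built by NP → Det N), so they form a constituent.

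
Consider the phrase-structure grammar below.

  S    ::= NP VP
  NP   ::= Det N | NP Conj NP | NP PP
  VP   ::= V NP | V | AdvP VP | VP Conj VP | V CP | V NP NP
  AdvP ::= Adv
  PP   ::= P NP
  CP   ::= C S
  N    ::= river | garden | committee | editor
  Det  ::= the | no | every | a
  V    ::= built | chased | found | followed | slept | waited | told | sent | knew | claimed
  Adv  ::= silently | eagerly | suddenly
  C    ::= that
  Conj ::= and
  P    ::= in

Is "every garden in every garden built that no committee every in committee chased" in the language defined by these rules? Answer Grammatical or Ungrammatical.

Ungrammatical

A Det word can never sit immediately before a P word in any string this grammar generates, so the substring 'every in' rules out a derivation.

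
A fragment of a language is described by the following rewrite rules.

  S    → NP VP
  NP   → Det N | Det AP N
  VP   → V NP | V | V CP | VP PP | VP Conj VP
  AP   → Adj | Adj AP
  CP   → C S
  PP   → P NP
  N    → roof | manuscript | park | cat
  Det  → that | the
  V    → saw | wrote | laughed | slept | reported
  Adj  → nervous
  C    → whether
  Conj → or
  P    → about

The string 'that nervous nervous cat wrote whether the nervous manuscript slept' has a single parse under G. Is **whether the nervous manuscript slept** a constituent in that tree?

Yes

[S [NP [Det that] [AP [Adj nervous] [AP [Adj nervous]]] [N cat]] [VP [V wrote] [CP [C whether] [S [NP [Det the] [AP [Adj nervous]] [N manuscript]] [VP [V slept]]]]]]
The words 'whether the nervous manuscript slept' are exhaustively dominated by a single CP node (built by CP → C S), so they form a constituent.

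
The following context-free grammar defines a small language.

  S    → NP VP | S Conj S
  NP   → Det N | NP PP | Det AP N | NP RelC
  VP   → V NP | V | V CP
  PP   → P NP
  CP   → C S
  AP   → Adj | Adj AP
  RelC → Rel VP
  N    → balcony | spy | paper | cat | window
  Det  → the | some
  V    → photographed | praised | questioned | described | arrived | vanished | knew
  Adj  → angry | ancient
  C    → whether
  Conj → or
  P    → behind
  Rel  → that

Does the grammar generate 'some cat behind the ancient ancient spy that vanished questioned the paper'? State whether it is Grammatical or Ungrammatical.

S
  NP
    NP
      Det: some
      N: cat
    PP
      P: behind
      NP
        NP
          Det: the
          AP
            Adj: ancient
            AP
              Adj: ancient
          N: spy
        RelC
          Rel: that
          VP
            V: vanished
  VP
    V: questioned
    NP
      Det: the
      N: paper
Each bracket corresponds to one application of a listed rule, so the string is derivable from S.

Grammatical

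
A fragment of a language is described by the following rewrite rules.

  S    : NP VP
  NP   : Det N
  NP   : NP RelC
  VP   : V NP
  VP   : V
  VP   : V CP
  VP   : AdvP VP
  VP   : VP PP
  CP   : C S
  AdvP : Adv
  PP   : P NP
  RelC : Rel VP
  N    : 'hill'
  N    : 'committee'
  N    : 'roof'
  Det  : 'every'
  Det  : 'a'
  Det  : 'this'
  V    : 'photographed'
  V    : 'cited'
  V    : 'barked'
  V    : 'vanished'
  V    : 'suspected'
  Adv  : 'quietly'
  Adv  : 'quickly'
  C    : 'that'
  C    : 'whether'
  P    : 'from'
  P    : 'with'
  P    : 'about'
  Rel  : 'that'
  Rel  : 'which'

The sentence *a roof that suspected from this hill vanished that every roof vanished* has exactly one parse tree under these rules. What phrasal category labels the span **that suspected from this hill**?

S
  NP
    NP
      Det: a
      N: roof
    RelC
      Rel: that
      VP
        VP
          V: suspected
        PP
          P: from
          NP
            Det: this
            N: hill
  VP
    V: vanished
    CP
      C: that
      S
        NP
          Det: every
          N: roof
        VP
          V: vanished
The span 'that suspected from this hill' is the RelC node built by RelC → Rel VP.

RelC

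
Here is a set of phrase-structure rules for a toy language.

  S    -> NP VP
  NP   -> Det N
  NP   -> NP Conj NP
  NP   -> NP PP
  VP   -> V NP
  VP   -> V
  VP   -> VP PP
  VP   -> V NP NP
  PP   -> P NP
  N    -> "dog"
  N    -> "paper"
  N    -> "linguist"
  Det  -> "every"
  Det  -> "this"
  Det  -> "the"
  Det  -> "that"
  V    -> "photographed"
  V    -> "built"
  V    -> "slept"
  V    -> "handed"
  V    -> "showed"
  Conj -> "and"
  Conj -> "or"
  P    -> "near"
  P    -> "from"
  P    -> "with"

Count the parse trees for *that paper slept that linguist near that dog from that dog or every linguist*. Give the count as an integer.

9

Two of the 9 distinct bracketings:
[S [NP [Det that] [N paper]] [VP [V slept] [NP [NP [NP [Det that] [N linguist]] [PP [P near] [NP [NP [Det that] [N dog]] [PP [P from] [NP [Det that] [N dog]]]]]] [Conj or] [NP [Det every] [N linguist]]]]]
[S [NP [Det that] [N paper]] [VP [V slept] [NP [NP [NP [NP [Det that] [N linguist]] [PP [P near] [NP [Det that] [N dog]]]] [PP [P from] [NP [Det that] [N dog]]]] [Conj or] [NP [Det every] [N linguist]]]]]
The trees differ in how a recursive rule is bracketed over the same span.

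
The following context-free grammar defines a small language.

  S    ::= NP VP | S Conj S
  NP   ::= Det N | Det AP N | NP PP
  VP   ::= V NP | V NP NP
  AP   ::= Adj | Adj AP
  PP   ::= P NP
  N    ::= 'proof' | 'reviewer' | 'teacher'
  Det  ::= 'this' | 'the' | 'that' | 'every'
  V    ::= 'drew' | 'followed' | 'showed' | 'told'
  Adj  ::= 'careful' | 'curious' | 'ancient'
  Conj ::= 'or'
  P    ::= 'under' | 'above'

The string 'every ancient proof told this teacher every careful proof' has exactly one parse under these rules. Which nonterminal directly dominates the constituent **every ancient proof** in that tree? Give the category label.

S

[S [NP [Det every] [AP [Adj ancient]] [N proof]] [VP [V told] [NP [Det this] [N teacher]] [NP [Det every] [AP [Adj careful]] [N proof]]]]
The span 'every ancient proof' is the NP node built by NP → Det AP N.
Its mother is the S built by S → NP VP.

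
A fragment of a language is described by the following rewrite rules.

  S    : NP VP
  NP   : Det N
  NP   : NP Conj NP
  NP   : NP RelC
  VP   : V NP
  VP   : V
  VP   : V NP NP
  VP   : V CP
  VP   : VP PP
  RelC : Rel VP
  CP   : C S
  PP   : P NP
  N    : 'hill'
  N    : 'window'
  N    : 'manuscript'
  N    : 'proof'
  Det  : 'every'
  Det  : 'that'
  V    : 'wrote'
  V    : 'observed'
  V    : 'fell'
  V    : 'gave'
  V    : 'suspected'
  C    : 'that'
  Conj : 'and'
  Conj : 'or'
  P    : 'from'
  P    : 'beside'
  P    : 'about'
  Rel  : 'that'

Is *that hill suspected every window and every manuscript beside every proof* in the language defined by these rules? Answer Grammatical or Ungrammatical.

S
  NP
    Det: that
    N: hill
  VP
    VP
      V: suspected
      NP
        NP
          Det: every
          N: window
        Conj: and
        NP
          Det: every
          N: manuscript
    PP
      P: beside
      NP
        Det: every
        N: proof
Each bracket corresponds to one application of a listed rule, so the string is derivable from S.

Grammatical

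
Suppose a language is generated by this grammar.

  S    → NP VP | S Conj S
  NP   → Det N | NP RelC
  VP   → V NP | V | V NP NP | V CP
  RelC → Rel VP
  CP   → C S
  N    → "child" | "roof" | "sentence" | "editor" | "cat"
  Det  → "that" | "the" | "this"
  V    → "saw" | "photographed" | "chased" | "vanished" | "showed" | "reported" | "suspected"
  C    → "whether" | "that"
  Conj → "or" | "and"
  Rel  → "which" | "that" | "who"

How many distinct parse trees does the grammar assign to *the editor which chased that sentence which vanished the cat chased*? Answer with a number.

Two of the 3 distinct bracketings:
[S [NP [NP [Det the] [N editor]] [RelC [Rel which] [VP [V chased] [NP [NP [Det that] [N sentence]] [RelC [Rel which] [VP [V vanished] [NP [Det the] [N cat]]]]]]]] [VP [V chased]]]
[S [NP [NP [Det the] [N editor]] [RelC [Rel which] [VP [V chased] [NP [NP [Det that] [N sentence]] [RelC [Rel which] [VP [V vanished]]]] [NP [Det the] [N cat]]]]] [VP [V chased]]]
The difference turns on whether VP → V NP is used at the relevant span, versus an alternative expansion of VP.

3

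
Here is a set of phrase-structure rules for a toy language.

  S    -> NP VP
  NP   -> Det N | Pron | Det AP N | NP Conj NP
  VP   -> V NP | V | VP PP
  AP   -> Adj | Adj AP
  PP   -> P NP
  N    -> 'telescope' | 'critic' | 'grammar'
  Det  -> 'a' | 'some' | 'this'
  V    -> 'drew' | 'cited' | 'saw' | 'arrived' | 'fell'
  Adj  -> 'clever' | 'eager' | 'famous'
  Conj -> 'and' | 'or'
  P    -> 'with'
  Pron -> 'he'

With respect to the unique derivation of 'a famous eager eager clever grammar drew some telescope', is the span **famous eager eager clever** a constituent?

[S [NP [Det a] [AP [Adj famous] [AP [Adj eager] [AP [Adj eager] [AP [Adj clever]]]]] [N grammar]] [VP [V drew] [NP [Det some] [N telescope]]]]
The words 'famous eager eager clever' are exhaustively dominated by a single AP node (built by AP → Adj AP), so they form a constituent.

Yes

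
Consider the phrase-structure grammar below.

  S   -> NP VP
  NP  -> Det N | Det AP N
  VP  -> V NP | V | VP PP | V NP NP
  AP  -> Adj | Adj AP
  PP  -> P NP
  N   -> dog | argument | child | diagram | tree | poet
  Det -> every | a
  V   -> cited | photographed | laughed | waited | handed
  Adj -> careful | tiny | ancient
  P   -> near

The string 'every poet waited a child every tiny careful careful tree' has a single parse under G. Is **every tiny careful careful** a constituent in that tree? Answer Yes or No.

[S [NP [Det every] [N poet]] [VP [V waited] [NP [Det a] [N child]] [NP [Det every] [AP [Adj tiny] [AP [Adj careful] [AP [Adj careful]]]] [N tree]]]]
The smallest constituent containing 'every tiny careful careful' is the NP spanning 'every tiny careful careful tree'; no single node in the tree dominates exactly the given words.

No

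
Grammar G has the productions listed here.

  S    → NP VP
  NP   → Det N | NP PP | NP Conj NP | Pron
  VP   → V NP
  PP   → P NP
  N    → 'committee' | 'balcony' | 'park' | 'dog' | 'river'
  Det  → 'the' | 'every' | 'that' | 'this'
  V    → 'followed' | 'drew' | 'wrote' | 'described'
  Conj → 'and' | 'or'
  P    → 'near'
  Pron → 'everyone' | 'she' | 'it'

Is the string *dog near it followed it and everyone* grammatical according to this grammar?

For S → NP VP, no prefix of the string parses as an NP.

Ungrammatical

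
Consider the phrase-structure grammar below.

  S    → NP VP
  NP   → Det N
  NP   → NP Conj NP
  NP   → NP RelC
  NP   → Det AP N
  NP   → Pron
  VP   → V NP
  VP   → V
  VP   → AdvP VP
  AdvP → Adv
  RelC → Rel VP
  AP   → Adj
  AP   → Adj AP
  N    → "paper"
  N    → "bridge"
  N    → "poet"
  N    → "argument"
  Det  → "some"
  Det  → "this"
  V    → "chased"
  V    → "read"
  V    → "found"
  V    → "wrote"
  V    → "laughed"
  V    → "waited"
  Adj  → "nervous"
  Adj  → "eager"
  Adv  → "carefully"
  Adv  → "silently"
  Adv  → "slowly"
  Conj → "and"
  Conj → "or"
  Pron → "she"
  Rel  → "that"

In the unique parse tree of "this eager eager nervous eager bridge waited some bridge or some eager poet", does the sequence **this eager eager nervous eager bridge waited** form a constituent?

[S [NP [Det this] [AP [Adj eager] [AP [Adj eager] [AP [Adj nervous] [AP [Adj eager]]]]] [N bridge]] [VP [V waited] [NP [NP [Det some] [N bridge]] [Conj or] [NP [Det some] [AP [Adj eager]] [N poet]]]]]
The smallest constituent containing 'this eager eager nervous eager bridge waited' is the S spanning 'this eager eager nervous eager bridge waited some bridge or some eager poet'; no single node in the tree dominates exactly the given words.

No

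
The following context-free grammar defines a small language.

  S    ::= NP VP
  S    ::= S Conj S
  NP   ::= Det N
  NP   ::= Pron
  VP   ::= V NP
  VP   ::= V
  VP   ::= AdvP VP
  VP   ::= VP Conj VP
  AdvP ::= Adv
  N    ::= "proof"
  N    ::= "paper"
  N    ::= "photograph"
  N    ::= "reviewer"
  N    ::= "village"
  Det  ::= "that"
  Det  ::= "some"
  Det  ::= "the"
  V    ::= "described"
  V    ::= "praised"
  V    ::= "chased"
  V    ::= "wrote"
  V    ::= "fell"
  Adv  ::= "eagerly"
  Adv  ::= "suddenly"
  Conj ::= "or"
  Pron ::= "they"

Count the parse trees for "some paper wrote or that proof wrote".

1

[S [S [NP [Det some] [N paper]] [VP [V wrote]]] [Conj or] [S [NP [Det that] [N proof]] [VP [V wrote]]]]
No rule offers an alternative attachment or grouping for any span, so this is the only derivation.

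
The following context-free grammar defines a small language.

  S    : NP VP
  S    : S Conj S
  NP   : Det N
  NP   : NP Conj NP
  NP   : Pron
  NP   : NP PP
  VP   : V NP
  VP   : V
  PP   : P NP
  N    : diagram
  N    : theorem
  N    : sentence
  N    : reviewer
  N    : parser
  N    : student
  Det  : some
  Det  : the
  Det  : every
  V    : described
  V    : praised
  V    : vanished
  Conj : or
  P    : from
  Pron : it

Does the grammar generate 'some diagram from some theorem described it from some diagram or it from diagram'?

A P word can never sit immediately before an N word in any string this grammar generates, so the substring 'from diagram' rules out a derivation.

Ungrammatical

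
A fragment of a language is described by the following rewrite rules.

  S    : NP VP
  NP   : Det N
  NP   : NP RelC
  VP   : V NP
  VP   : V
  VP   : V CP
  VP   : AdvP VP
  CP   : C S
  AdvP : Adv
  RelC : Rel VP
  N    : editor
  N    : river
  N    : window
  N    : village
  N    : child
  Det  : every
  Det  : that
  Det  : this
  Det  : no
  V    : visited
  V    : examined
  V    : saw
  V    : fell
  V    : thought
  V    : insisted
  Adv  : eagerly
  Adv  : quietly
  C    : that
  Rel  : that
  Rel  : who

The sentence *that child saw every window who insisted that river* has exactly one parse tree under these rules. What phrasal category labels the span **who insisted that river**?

[S [NP [Det that] [N child]] [VP [V saw] [NP [NP [Det every] [N window]] [RelC [Rel who] [VP [V insisted] [NP [Det that] [N river]]]]]]]
The span 'who insisted that river' is the RelC node built by RelC → Rel VP.

RelC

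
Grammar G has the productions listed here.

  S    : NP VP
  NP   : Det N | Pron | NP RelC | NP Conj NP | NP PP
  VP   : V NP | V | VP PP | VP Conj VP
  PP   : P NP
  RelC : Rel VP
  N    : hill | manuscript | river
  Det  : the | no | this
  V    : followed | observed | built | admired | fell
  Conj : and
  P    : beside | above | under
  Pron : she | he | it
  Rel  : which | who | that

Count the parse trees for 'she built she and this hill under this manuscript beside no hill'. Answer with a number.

Two of the 9 distinct bracketings:
[S [NP [Pron she]] [VP [V built] [NP [NP [Pron she]] [Conj and] [NP [NP [Det this] [N hill]] [PP [P under] [NP [NP [Det this] [N manuscript]] [PP [P beside] [NP [Det no] [N hill]]]]]]]]]
[S [NP [Pron she]] [VP [V built] [NP [NP [Pron she]] [Conj and] [NP [NP [NP [Det this] [N hill]] [PP [P under] [NP [Det this] [N manuscript]]]] [PP [P beside] [NP [Det no] [N hill]]]]]]]
The trees differ in how a recursive rule is bracketed over the same span.

9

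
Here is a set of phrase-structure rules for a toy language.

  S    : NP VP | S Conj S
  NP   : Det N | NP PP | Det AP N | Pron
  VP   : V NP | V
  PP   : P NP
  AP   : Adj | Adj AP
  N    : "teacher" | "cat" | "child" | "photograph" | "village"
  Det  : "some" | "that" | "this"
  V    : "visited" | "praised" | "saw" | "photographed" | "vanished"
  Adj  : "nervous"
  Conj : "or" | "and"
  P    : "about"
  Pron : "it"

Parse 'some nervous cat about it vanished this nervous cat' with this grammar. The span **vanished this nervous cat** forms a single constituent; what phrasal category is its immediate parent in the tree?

S
  NP
    NP
      Det: some
      AP
        Adj: nervous
      N: cat
    PP
      P: about
      NP
        Pron: it
  VP
    V: vanished
    NP
      Det: this
      AP
        Adj: nervous
      N: cat
The span 'vanished this nervous cat' is the VP node built by VP → V NP.
Its mother is the S built by S → NP VP.

S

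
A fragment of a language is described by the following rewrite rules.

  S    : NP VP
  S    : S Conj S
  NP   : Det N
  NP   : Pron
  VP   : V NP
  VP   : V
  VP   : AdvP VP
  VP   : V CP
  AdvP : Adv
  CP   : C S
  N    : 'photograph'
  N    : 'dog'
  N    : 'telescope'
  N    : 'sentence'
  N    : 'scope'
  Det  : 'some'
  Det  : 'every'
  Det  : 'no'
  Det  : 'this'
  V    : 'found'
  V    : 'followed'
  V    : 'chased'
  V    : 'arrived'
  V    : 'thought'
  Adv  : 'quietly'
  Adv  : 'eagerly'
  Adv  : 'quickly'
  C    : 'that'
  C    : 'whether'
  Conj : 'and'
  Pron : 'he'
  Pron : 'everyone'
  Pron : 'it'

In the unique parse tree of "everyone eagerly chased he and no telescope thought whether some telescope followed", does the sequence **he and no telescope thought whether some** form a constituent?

[S [S [NP [Pron everyone]] [VP [AdvP [Adv eagerly]] [VP [V chased] [NP [Pron he]]]]] [Conj and] [S [NP [Det no] [N telescope]] [VP [V thought] [CP [C whether] [S [NP [Det some] [N telescope]] [VP [V followed]]]]]]]
The smallest constituent containing 'he and no telescope thought whether some' is the S spanning 'everyone eagerly chased he and no telescope thought whether some telescope followed'; no single node in the tree dominates exactly the given words.

No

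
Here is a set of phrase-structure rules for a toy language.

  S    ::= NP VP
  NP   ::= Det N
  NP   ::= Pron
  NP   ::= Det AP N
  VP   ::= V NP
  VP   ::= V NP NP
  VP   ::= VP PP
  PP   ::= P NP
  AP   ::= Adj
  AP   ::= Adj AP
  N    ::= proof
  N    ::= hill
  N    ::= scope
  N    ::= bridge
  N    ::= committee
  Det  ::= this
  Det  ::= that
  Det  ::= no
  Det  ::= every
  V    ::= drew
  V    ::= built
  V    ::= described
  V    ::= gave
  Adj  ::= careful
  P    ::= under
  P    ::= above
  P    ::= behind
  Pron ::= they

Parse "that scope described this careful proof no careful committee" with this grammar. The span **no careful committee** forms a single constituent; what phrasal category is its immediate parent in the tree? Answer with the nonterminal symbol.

S
  NP
    Det: that
    N: scope
  VP
    V: described
    NP
      Det: this
      AP
        Adj: careful
      N: proof
    NP
      Det: no
      AP
        Adj: careful
      N: committee
The span 'no careful committee' is the NP node built by NP → Det AP N.
Its mother is the VP built by VP → V NP NP.

VP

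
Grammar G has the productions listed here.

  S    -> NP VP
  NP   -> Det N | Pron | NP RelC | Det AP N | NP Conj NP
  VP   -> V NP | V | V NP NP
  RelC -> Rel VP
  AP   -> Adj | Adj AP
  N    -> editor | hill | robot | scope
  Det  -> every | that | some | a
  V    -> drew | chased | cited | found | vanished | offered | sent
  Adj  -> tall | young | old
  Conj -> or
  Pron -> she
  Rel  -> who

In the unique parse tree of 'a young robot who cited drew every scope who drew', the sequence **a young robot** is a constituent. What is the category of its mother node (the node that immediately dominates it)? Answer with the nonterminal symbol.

NP

S
  NP
    NP
      Det: a
      AP
        Adj: young
      N: robot
    RelC
      Rel: who
      VP
        V: cited
  VP
    V: drew
    NP
      NP
        Det: every
        N: scope
      RelC
        Rel: who
        VP
          V: drew
The span 'a young robot' is the NP node built by NP → Det AP N.
Its mother is the NP built by NP → NP RelC.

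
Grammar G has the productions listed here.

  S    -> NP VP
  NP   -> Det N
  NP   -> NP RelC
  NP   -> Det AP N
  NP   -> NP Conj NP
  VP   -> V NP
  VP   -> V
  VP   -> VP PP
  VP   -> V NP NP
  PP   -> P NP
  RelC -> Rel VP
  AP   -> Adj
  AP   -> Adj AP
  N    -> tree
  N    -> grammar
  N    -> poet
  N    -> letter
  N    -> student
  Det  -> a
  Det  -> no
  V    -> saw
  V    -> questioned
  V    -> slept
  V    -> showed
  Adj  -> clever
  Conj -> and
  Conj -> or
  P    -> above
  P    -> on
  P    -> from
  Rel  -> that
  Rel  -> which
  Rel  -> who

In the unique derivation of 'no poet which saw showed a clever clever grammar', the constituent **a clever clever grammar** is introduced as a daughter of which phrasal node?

VP

S
  NP
    NP
      Det: no
      N: poet
    RelC
      Rel: which
      VP
        V: saw
  VP
    V: showed
    NP
      Det: a
      AP
        Adj: clever
        AP
          Adj: clever
      N: grammar
The span 'a clever clever grammar' is the NP node built by NP → Det AP N.
Its mother is the VP built by VP → V NP.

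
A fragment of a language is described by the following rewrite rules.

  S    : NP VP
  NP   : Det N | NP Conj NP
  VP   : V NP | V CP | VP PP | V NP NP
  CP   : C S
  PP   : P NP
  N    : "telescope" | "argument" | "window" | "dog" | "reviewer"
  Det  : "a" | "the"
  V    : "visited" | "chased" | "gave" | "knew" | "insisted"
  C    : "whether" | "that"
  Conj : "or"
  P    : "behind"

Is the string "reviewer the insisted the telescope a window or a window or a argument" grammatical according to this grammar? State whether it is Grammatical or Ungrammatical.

Ungrammatical

A Det word can never sit immediately before a V word in any string this grammar generates, so the substring 'the insisted' rules out a derivation.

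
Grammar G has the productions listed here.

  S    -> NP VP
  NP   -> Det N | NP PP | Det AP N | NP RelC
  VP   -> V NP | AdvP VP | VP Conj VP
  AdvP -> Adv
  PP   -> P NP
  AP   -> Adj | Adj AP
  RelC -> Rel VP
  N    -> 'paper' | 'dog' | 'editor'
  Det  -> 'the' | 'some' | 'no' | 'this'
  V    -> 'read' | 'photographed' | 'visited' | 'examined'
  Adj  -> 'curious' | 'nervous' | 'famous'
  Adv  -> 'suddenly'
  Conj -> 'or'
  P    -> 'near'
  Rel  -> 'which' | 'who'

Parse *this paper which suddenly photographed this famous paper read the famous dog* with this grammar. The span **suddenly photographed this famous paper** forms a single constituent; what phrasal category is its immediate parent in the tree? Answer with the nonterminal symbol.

[S [NP [NP [Det this] [N paper]] [RelC [Rel which] [VP [AdvP [Adv suddenly]] [VP [V photographed] [NP [Det this] [AP [Adj famous]] [N paper]]]]]] [VP [V read] [NP [Det the] [AP [Adj famous]] [N dog]]]]
The span 'suddenly photographed this famous paper' is the VP node built by VP → AdvP VP.
Its mother is the RelC built by RelC → Rel VP.

RelC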